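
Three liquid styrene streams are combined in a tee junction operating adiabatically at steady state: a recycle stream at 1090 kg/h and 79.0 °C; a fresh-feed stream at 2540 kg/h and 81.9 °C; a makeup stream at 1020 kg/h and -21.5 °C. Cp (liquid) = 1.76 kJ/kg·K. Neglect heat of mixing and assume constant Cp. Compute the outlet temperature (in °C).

Adiabatic, steady state ⇒ Σ ṁᵢCp,ᵢ(T_out − Tᵢ) = 0
Σ ṁᵢCp,ᵢTᵢ = 1090×1.76×79.0 + 2540×1.76×81.9 + 1020×1.76×-21.5 = 479080
Σ ṁᵢCp,ᵢ = 1090×1.76 + 2540×1.76 + 1020×1.76 = 8184
T_out = 479080 / 8184 = 58.539 °C

T_out = 58.5 °C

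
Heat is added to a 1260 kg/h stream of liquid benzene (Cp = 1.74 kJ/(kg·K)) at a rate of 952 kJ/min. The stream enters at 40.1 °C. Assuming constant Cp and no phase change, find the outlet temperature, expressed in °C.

Q = 952 kJ/min = 57120 kJ/h
ΔT = Q/(ṁ·Cp) = 57120/(1260×1.74) = 26.054 K
T_out = 40.1 + 26.054 = 66.154 °C

T_out = 66.2 °C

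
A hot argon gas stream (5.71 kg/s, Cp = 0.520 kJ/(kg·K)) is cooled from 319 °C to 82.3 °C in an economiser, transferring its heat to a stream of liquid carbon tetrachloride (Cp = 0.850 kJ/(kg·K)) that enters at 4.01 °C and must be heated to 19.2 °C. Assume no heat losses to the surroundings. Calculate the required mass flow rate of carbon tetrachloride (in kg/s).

ṁ_c = 54.4 kg/s

Heat released by hot stream: Q = 5.71 × 0.520 × (319 − 82.3) = 702.81 kJ/s
Energy balance on cold side (adiabatic exchanger): Q = ṁ_c·Cp_c·(T_c,out − T_c,in)
ṁ_c = 702.81 / [0.850 × (19.2 − 4.01)] = 54.433 kg/s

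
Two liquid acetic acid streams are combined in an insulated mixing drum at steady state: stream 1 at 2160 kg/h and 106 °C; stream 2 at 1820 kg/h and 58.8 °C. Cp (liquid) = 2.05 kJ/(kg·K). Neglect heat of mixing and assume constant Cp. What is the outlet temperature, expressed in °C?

Energy balance with Q = 0: Σ ṁᵢCp,ᵢ(T_out − Tᵢ) = 0
T_out = Σ ṁᵢCp,ᵢTᵢ / Σ ṁᵢCp,ᵢ
      = 688750 / 8159 = 84.416 °C

T_out = 84.4 °C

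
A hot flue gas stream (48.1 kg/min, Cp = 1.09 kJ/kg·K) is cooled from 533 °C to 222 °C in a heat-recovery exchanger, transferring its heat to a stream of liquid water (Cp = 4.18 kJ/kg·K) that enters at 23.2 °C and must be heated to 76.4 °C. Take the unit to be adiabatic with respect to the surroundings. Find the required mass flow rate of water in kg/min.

ṁ_c = 73.3 kg/min

Heat released by hot stream: Q = 48.1 × 1.09 × (533 − 222) = 16305 kJ/min
Energy balance on cold side (adiabatic exchanger): Q = ṁ_c·Cp_c·(T_c,out − T_c,in)
ṁ_c = 16305 / [4.18 × (76.4 − 23.2)] = 73.324 kg/min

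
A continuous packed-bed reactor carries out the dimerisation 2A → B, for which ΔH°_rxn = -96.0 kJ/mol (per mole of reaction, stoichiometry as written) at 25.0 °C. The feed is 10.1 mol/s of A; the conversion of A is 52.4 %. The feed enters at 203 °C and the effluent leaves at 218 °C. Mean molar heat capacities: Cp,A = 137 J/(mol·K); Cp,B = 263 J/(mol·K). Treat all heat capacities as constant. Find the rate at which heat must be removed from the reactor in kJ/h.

Q_out = 860000 kJ/h

Extent of reaction ξ = 0.524 × 10.1 / 2 = 2.6462 mol/s
Reaction term: ξ·ΔH°_rxn = 2.6462 × -96.0 = -254.04 kJ/s
Sensible, feed 203→25 °C: -246.3 kJ/s
Outlet flows (mol/s): A 4.8076, B 2.6462
Sensible, products 25→218 °C: 261.44 kJ/s
Q = ΔH = -238.9 kJ/s = -238.9 kW
Heat removed = 860030 kJ/h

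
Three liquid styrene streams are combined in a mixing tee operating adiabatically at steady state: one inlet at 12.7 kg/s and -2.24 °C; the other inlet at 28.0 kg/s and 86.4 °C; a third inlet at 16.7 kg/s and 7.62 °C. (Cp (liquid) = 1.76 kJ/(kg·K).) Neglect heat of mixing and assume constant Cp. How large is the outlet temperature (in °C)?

No heat crosses the boundary, so H_out = H_in.
Σ ṁᵢCp,ᵢTᵢ = 12.7×1.76×-2.24 + 28.0×1.76×86.4 + 16.7×1.76×7.62 = 4431.7
Σ ṁᵢCp,ᵢ = 12.7×1.76 + 28.0×1.76 + 16.7×1.76 = 101.02
T_out = 4431.7 / 101.02 = 43.868 °C

T_out = 43.9 °C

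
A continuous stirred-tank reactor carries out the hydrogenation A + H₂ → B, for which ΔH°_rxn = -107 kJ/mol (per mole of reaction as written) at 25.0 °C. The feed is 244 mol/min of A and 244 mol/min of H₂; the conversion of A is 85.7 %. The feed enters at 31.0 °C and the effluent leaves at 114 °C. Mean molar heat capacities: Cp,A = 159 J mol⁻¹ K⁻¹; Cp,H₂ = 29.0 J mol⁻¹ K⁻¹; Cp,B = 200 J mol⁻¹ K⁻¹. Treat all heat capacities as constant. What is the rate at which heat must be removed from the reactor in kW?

Q_out = 306 kW

Extent of reaction ξ = 0.857 × 244 = 209.11 mol/min
Reaction term: ξ·ΔH°_rxn = 209.11 × -107 = -22375 kJ/min
Sensible, feed 31.0→25 °C: -275.23 kJ/min
Outlet flows (mol/min): A 34.892, H₂ 34.892, B 209.11
Sensible, products 25→114 °C: 4305.9 kJ/min
Q = ΔH = -18344 kJ/min = -305.73 kW
Heat removed = 305.73 kW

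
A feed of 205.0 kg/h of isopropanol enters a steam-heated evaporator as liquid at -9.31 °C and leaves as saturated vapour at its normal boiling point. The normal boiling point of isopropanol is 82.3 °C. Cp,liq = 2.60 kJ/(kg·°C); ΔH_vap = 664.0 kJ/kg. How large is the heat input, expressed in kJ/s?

Q = 51.4 kJ/s

liquid -9.31→82.3 °C: 238.19 kJ/kg
vaporisation at 82.3 °C: 664 kJ/kg
Δh = 238.19 + 664 = 902.19 kJ/kg
Q = ṁ·Δh = 205.0 kg/h × 902.19 kJ/kg = 184950 kJ/h
|Q| = 51.374 kW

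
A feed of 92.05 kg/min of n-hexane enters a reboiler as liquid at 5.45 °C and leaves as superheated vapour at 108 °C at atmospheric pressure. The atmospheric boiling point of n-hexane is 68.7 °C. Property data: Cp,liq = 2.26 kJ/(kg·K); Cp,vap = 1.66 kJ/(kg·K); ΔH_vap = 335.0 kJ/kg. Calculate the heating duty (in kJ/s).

Q = 833 kJ/s

liquid 5.45→68.7 °C: 142.94 kJ/kg
vaporisation at 68.7 °C: 335 kJ/kg
vapour 68.7→108 °C: 65.238 kJ/kg
Δh = 142.94 + 335 + 65.238 = 543.18 kJ/kg
Q = ṁ·Δh = 92.05 kg/min × 543.18 kJ/kg = 50000 kJ/min
|Q| = 833.33 kW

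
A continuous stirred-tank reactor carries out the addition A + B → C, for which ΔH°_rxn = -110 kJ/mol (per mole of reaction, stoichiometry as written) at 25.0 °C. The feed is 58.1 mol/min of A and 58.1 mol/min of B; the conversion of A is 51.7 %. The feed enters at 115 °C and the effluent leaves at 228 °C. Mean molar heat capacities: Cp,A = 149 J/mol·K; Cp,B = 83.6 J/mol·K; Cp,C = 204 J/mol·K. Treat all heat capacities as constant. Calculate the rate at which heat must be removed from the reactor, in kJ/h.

Q_out = 117000 kJ/h

Extent of reaction ξ = 0.517 × 58.1 = 30.038 mol/min
Reaction term: ξ·ΔH°_rxn = 30.038 × -110 = -3304.1 kJ/min
Sensible, feed 115→25 °C: -1216.3 kJ/min
Outlet flows (mol/min): A 28.062, B 28.062, C 30.038
Sensible, products 25→228 °C: 2569 kJ/min
Q = ΔH = -1951.5 kJ/min = -32.524 kW
Heat removed = 117090 kJ/h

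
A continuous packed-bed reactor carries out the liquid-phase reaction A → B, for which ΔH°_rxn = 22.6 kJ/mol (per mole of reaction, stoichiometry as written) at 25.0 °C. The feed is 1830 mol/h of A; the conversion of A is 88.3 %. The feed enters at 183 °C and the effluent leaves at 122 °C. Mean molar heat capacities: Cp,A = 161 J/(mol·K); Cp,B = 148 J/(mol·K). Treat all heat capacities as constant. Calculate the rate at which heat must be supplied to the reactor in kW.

Q_in = 4.59 kW

Extent of reaction ξ = 0.883 × 1830 = 1615.9 mol/h
Reaction term: ξ·ΔH°_rxn = 1615.9 × 22.6 = 36519 kJ/h
Sensible, feed 183→25 °C: -46552 kJ/h
Outlet flows (mol/h): A 214.11, B 1615.9
Sensible, products 25→122 °C: 26541 kJ/h
Q = ΔH = 16509 kJ/h = 4.5858 kW
Heat supplied = 4.5858 kW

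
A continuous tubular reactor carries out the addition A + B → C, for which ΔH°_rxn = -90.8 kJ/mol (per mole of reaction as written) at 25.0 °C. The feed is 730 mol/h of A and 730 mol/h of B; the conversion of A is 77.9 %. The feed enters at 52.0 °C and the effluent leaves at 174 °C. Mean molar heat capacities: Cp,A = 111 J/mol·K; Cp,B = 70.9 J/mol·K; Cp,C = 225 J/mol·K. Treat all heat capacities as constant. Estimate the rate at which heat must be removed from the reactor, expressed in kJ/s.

Extent of reaction ξ = 0.779 × 730 = 568.67 mol/h
Reaction term: ξ·ΔH°_rxn = 568.67 × -90.8 = -51635 kJ/h
Sensible, feed 52.0→25 °C: -3585.2 kJ/h
Outlet flows (mol/h): A 161.33, B 161.33, C 568.67
Sensible, products 25→174 °C: 23437 kJ/h
Q = ΔH = -31783 kJ/h = -8.8287 kW
Heat removed = 8.8287 kJ/s

Q_out = 8.83 kJ/s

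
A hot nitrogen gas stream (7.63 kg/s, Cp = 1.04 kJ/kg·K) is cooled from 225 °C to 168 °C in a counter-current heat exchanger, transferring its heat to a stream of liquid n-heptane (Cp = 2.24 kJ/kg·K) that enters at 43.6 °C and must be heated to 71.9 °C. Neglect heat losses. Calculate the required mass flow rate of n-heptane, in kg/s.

Heat released by hot stream: Q = 7.63 × 1.04 × (225 − 168) = 452.31 kJ/s
Energy balance on cold side (adiabatic exchanger): Q = ṁ_c·Cp_c·(T_c,out − T_c,in)
ṁ_c = 452.31 / [2.24 × (71.9 − 43.6)] = 7.1351 kg/s

ṁ_c = 7.14 kg/s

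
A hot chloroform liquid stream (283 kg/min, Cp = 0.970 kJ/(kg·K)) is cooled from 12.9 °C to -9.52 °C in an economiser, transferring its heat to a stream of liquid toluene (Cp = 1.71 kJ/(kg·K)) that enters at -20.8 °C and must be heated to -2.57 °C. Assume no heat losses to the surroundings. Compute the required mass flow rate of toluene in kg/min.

ṁ_c = 197 kg/min

Heat released by hot stream: Q = 283 × 0.970 × (12.9 − -9.52) = 6154.5 kJ/min
Energy balance on cold side (adiabatic exchanger): Q = ṁ_c·Cp_c·(T_c,out − T_c,in)
ṁ_c = 6154.5 / [1.71 × (-2.57 − -20.8)] = 197.43 kg/min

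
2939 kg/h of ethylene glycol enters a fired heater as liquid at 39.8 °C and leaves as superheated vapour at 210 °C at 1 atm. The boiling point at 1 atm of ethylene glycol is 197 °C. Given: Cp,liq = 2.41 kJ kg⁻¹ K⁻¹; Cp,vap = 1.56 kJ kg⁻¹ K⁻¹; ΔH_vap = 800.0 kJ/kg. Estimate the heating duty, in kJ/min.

Q = 58700 kJ/min

liquid 39.8→197 °C: 378.85 kJ/kg
vaporisation at 197 °C: 800 kJ/kg
vapour 197→210 °C: 20.28 kJ/kg
Δh = 378.85 + 800 + 20.28 = 1199.1 kJ/kg
Q = ṁ·Δh = 2939 kg/h × 1199.1 kJ/kg = 3.5242e+06 kJ/h
|Q| = 978.96 kW = 58737 kJ/min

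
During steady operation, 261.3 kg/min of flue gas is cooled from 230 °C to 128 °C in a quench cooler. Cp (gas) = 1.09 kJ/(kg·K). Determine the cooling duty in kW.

Q = ṁ·Cp·ΔT = 261.3 × 1.09 × (128 − 230) = -29051 kJ/min
Converting: 29051 / 60 s = 484.19 kW

Q_c = 484 kW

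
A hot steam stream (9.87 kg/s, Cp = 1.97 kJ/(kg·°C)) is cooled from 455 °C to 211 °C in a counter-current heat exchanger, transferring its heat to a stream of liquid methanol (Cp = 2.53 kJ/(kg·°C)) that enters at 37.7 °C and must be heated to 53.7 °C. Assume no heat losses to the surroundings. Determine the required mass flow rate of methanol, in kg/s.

Heat released by hot stream: Q = 9.87 × 1.97 × (455 − 211) = 4744.3 kJ/s
Energy balance on cold side (adiabatic exchanger): Q = ṁ_c·Cp_c·(T_c,out − T_c,in)
ṁ_c = 4744.3 / [2.53 × (53.7 − 37.7)] = 117.2 kg/s

ṁ_c = 117 kg/s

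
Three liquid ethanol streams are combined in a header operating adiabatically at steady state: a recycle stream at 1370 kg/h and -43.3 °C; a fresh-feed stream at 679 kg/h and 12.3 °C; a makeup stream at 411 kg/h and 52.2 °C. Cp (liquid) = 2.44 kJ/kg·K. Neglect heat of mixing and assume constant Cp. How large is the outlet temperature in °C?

Adiabatic, steady state ⇒ Σ ṁᵢCp,ᵢ(T_out − Tᵢ) = 0
T_out = Σ ṁᵢCp,ᵢTᵢ / Σ ṁᵢCp,ᵢ
      = -72017 / 6002.4 = -11.998 °C

T_out = -12.0 °C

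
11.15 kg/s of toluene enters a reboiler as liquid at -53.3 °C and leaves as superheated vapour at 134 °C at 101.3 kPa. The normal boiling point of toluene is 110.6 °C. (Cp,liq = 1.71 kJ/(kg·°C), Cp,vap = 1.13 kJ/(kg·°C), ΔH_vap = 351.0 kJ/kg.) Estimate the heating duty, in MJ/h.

liquid -53.3→110.6 °C: 280.27 kJ/kg
vaporisation at 110.6 °C: 351 kJ/kg
vapour 110.6→134 °C: 26.442 kJ/kg
Δh = 280.27 + 351 + 26.442 = 657.71 kJ/kg
Q = ṁ·Δh = 11.15 kg/s × 657.71 kJ/kg = 7333.5 kJ/s
|Q| = 7333.5 kW = 26401 MJ/h

Q = 26400 MJ/h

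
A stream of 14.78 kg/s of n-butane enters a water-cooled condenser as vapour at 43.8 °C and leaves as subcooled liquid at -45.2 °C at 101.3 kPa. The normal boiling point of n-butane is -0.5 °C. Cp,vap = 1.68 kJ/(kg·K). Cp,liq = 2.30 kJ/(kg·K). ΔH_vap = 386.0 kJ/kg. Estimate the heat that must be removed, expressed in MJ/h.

Q_c = 30000 MJ/h

vapour 43.8→-0.5 °C: -74.424 kJ/kg
condensation at -0.5 °C: -386 kJ/kg
liquid -0.5→-45.2 °C: -102.81 kJ/kg
Δh = -74.424 + -386 + -102.81 = -563.23 kJ/kg
Q = ṁ·Δh = 14.78 kg/s × -563.23 kJ/kg = -8324.6 kJ/s
|Q| = 8324.6 kW = 29969 MJ/h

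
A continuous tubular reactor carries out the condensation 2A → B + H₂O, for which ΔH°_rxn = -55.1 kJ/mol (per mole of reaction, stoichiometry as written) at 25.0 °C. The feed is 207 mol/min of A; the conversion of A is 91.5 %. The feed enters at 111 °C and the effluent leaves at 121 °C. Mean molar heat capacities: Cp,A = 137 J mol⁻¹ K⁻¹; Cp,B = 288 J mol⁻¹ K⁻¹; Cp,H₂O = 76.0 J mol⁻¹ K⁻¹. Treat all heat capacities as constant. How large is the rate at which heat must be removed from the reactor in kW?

Extent of reaction ξ = 0.915 × 207 / 2 = 94.703 mol/min
Reaction term: ξ·ΔH°_rxn = 94.703 × -55.1 = -5218.1 kJ/min
Sensible, feed 111→25 °C: -2438.9 kJ/min
Outlet flows (mol/min): A 17.595, B 94.703, H₂O 94.703
Sensible, products 25→121 °C: 3540.7 kJ/min
Q = ΔH = -4116.3 kJ/min = -68.605 kW
Heat removed = 68.605 kW

Q_out = 68.6 kW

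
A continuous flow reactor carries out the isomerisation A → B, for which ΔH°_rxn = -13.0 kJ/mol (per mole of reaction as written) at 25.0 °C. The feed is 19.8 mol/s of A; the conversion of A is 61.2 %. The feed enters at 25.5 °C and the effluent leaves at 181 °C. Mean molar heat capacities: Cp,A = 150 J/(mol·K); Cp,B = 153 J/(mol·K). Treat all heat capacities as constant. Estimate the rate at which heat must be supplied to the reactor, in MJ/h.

Q_in = 1120 MJ/h

Extent of reaction ξ = 0.612 × 19.8 = 12.118 mol/s
Reaction term: ξ·ΔH°_rxn = 12.118 × -13.0 = -157.53 kJ/s
Sensible, feed 25.5→25 °C: -1.485 kJ/s
Outlet flows (mol/s): A 7.6824, B 12.118
Sensible, products 25→181 °C: 468.99 kJ/s
Q = ΔH = 309.98 kJ/s = 309.98 kW
Heat supplied = 1115.9 MJ/h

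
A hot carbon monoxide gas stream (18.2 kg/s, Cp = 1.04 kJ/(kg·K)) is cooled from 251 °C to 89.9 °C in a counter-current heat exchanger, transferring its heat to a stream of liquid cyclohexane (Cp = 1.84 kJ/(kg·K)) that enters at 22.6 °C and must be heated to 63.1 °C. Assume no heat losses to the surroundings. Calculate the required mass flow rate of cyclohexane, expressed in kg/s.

Heat released by hot stream: Q = 18.2 × 1.04 × (251 − 89.9) = 3049.3 kJ/s
Energy balance on cold side (adiabatic exchanger): Q = ṁ_c·Cp_c·(T_c,out − T_c,in)
ṁ_c = 3049.3 / [1.84 × (63.1 − 22.6)] = 40.919 kg/s

ṁ_c = 40.9 kg/s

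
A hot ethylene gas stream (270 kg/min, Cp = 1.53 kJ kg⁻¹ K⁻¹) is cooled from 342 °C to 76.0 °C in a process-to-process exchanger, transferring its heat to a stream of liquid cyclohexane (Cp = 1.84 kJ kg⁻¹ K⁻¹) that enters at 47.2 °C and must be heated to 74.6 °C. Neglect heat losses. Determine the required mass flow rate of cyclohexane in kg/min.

Heat released by hot stream: Q = 270 × 1.53 × (342 − 76.0) = 109880 kJ/min
Energy balance on cold side (adiabatic exchanger): Q = ṁ_c·Cp_c·(T_c,out − T_c,in)
ṁ_c = 109880 / [1.84 × (74.6 − 47.2)] = 2179.6 kg/min

ṁ_c = 2180 kg/min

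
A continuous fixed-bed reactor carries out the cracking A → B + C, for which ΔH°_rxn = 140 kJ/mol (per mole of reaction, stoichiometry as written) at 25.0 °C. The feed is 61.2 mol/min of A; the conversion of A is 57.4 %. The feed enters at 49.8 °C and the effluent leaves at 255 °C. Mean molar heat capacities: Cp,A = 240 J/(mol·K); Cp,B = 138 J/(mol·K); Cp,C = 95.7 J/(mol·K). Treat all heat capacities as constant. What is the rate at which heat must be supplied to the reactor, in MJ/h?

Extent of reaction ξ = 0.574 × 61.2 = 35.129 mol/min
Reaction term: ξ·ΔH°_rxn = 35.129 × 140 = 4918 kJ/min
Sensible, feed 49.8→25 °C: -364.26 kJ/min
Outlet flows (mol/min): A 26.071, B 35.129, C 35.129
Sensible, products 25→255 °C: 3327.3 kJ/min
Q = ΔH = 7881.1 kJ/min = 131.35 kW
Heat supplied = 472.87 MJ/h

Q_in = 473 MJ/h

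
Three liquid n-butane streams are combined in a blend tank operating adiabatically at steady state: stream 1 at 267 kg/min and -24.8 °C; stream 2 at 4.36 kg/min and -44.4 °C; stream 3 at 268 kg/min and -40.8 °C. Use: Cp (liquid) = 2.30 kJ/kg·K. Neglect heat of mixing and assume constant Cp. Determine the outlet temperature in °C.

T_out = -32.9 °C

No heat crosses the boundary, so H_out = H_in.
Σ ṁᵢCp,ᵢTᵢ = 267×2.30×-24.8 + 4.36×2.30×-44.4 + 268×2.30×-40.8 = -40824
Σ ṁᵢCp,ᵢ = 267×2.30 + 4.36×2.30 + 268×2.30 = 1240.5
T_out = -40824 / 1240.5 = -32.909 °C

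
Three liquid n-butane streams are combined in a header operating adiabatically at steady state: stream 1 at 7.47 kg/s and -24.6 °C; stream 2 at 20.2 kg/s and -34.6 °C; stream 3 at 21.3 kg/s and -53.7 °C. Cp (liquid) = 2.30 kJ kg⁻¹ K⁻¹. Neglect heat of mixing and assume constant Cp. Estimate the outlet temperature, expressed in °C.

T_out = -41.4 °C

Energy balance with Q = 0: Σ ṁᵢCp,ᵢ(T_out − Tᵢ) = 0
T_out = Σ ṁᵢCp,ᵢTᵢ / Σ ṁᵢCp,ᵢ
      = -4660.9 / 112.63 = -41.382 °C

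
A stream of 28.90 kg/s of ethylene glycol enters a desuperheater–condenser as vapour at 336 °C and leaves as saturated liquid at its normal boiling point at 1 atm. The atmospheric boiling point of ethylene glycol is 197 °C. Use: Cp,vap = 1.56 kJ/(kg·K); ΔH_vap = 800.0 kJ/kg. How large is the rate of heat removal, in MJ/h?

vapour 336→197 °C: -216.84 kJ/kg
condensation at 197 °C: -800 kJ/kg
Δh = -216.84 + -800 = -1016.8 kJ/kg
Q = ṁ·Δh = 28.90 kg/s × -1016.8 kJ/kg = -29387 kJ/s
|Q| = 29387 kW = 105790 MJ/h

Q_c = 106000 MJ/h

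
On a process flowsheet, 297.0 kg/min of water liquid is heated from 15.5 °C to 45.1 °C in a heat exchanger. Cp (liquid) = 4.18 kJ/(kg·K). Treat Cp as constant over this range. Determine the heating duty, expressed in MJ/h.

Q = 2200 MJ/h

Q = ṁ·Cp·ΔT = 297.0 × 4.18 × (45.1 − 15.5) = 36747 kJ/min
Converting: 36747 / 60 s = 612.45 kW
Heating duty = 2204.8 MJ/h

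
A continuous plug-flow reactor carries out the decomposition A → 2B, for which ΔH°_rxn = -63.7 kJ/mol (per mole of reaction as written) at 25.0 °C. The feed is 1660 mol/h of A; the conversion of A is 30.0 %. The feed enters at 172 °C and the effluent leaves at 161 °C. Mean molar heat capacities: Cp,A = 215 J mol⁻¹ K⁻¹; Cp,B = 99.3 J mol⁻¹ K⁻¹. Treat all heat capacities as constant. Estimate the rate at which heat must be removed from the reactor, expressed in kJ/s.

Extent of reaction ξ = 0.300 × 1660 = 498 mol/h
Reaction term: ξ·ΔH°_rxn = 498 × -63.7 = -31723 kJ/h
Sensible, feed 172→25 °C: -52464 kJ/h
Outlet flows (mol/h): A 1162, B 996
Sensible, products 25→161 °C: 47428 kJ/h
Q = ΔH = -36759 kJ/h = -10.211 kW
Heat removed = 10.211 kJ/s

Q_out = 10.2 kJ/s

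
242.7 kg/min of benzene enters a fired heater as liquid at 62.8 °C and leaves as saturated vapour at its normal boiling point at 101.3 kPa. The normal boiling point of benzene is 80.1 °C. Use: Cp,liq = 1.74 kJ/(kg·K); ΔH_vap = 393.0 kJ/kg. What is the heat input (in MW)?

Q = 1.71 MW

liquid 62.8→80.1 °C: 30.102 kJ/kg
vaporisation at 80.1 °C: 393 kJ/kg
Δh = 30.102 + 393 = 423.1 kJ/kg
Q = ṁ·Δh = 242.7 kg/min × 423.1 kJ/kg = 102690 kJ/min
|Q| = 1711.4 kW = 1.7114 MW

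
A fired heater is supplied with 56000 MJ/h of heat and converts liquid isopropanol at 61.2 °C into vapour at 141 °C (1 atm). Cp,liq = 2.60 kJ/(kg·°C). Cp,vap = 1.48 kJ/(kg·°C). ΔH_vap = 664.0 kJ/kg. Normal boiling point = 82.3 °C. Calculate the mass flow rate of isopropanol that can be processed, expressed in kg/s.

Δh = 2.60×(82.3−61.2) + 664.0 + 1.48×(141−82.3) = 805.74 kJ/kg
Q = 56000 MJ/h = 15556 kJ/s = 15556 kJ/s
ṁ = Q/Δh = 15556 / 805.74 = 19.306 kg/s

ṁ = 19.3 kg/s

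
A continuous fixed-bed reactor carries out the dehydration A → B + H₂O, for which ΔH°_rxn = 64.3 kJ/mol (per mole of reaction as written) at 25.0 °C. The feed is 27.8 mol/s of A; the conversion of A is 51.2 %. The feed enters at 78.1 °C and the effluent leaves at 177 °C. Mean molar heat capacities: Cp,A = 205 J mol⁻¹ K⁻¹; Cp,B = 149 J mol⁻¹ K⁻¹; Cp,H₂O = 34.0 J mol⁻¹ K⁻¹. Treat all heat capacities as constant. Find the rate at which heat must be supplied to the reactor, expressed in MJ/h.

Extent of reaction ξ = 0.512 × 27.8 = 14.234 mol/s
Reaction term: ξ·ΔH°_rxn = 14.234 × 64.3 = 915.22 kJ/s
Sensible, feed 78.1→25 °C: -302.62 kJ/s
Outlet flows (mol/s): A 13.566, B 14.234, H₂O 14.234
Sensible, products 25→177 °C: 818.65 kJ/s
Q = ΔH = 1431.3 kJ/s = 1431.3 kW
Heat supplied = 5152.5 MJ/h

Q_in = 5150 MJ/h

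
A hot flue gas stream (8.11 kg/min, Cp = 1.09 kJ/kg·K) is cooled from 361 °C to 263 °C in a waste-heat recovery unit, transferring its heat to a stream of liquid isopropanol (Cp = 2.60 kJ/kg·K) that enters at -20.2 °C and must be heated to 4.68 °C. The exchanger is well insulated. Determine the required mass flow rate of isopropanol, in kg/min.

Heat released by hot stream: Q = 8.11 × 1.09 × (361 − 263) = 866.31 kJ/min
Energy balance on cold side (adiabatic exchanger): Q = ṁ_c·Cp_c·(T_c,out − T_c,in)
ṁ_c = 866.31 / [2.60 × (4.68 − -20.2)] = 13.392 kg/min

ṁ_c = 13.4 kg/min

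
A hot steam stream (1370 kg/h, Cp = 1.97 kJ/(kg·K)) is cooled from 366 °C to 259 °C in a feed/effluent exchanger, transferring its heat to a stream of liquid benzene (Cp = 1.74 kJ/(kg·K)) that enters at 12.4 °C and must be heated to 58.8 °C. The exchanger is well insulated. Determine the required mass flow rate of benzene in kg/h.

Heat released by hot stream: Q = 1370 × 1.97 × (366 − 259) = 288780 kJ/h
Energy balance on cold side (adiabatic exchanger): Q = ṁ_c·Cp_c·(T_c,out − T_c,in)
ṁ_c = 288780 / [1.74 × (58.8 − 12.4)] = 3576.9 kg/h

ṁ_c = 3580 kg/h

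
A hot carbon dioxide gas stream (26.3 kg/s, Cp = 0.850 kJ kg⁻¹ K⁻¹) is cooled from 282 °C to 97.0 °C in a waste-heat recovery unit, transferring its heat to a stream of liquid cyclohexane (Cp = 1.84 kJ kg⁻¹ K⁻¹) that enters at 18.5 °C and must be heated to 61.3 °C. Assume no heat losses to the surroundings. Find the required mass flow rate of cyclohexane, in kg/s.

ṁ_c = 52.5 kg/s

Heat released by hot stream: Q = 26.3 × 0.850 × (282 − 97.0) = 4135.7 kJ/s
Energy balance on cold side (adiabatic exchanger): Q = ṁ_c·Cp_c·(T_c,out − T_c,in)
ṁ_c = 4135.7 / [1.84 × (61.3 − 18.5)] = 52.515 kg/s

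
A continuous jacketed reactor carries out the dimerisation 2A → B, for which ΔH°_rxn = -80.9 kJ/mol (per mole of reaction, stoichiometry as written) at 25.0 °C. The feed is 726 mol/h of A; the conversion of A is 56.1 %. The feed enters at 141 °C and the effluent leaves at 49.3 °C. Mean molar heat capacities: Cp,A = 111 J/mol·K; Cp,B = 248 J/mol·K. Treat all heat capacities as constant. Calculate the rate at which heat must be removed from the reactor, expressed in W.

Extent of reaction ξ = 0.561 × 726 / 2 = 203.64 mol/h
Reaction term: ξ·ΔH°_rxn = 203.64 × -80.9 = -16475 kJ/h
Sensible, feed 141→25 °C: -9348 kJ/h
Outlet flows (mol/h): A 318.71, B 203.64
Sensible, products 25→49.3 °C: 2086.9 kJ/h
Q = ΔH = -23736 kJ/h = -6.5933 kW
Heat removed = 6593.3 W

Q_out = 6590 W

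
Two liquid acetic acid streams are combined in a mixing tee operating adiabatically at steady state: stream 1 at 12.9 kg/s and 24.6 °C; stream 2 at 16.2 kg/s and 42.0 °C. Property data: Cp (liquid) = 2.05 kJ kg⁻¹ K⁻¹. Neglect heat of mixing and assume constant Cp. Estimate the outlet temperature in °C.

T_out = 34.3 °C

Adiabatic, steady state ⇒ Σ ṁᵢCp,ᵢ(T_out − Tᵢ) = 0
T_out = Σ ṁᵢCp,ᵢTᵢ / Σ ṁᵢCp,ᵢ
      = 2045.4 / 59.655 = 34.287 °C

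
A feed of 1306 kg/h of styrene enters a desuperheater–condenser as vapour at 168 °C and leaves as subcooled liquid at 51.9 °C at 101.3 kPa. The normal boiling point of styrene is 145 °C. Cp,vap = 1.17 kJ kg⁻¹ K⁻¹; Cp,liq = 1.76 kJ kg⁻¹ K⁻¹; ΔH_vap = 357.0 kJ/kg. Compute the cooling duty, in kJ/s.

Q_c = 199 kJ/s

vapour 168→145 °C: -26.91 kJ/kg
condensation at 145 °C: -357 kJ/kg
liquid 145→51.9 °C: -163.86 kJ/kg
Δh = -26.91 + -357 + -163.86 = -547.77 kJ/kg
Q = ṁ·Δh = 1306 kg/h × -547.77 kJ/kg = -715380 kJ/h
|Q| = 198.72 kW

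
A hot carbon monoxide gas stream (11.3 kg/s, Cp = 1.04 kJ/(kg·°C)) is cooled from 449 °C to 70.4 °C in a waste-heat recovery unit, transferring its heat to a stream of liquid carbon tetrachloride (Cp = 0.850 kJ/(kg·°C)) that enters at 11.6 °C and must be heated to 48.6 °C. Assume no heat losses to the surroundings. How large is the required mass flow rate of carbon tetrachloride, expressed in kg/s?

Heat released by hot stream: Q = 11.3 × 1.04 × (449 − 70.4) = 4449.3 kJ/s
Energy balance on cold side (adiabatic exchanger): Q = ṁ_c·Cp_c·(T_c,out − T_c,in)
ṁ_c = 4449.3 / [0.850 × (48.6 − 11.6)] = 141.47 kg/s

ṁ_c = 141 kg/s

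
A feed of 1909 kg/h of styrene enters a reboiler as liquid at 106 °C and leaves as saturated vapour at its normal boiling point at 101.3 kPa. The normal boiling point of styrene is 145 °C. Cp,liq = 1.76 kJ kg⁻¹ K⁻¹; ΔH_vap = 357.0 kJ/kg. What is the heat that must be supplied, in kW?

Q = 226 kW

liquid 106→145 °C: 68.64 kJ/kg
vaporisation at 145 °C: 357 kJ/kg
Δh = 68.64 + 357 = 425.64 kJ/kg
Q = ṁ·Δh = 1909 kg/h × 425.64 kJ/kg = 812550 kJ/h
|Q| = 225.71 kW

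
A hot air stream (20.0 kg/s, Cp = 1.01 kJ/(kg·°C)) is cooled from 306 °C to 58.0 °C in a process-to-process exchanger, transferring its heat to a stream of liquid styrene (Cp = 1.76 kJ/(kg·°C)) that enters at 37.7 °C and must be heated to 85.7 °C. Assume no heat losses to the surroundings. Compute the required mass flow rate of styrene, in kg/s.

Heat released by hot stream: Q = 20.0 × 1.01 × (306 − 58.0) = 5009.6 kJ/s
Energy balance on cold side (adiabatic exchanger): Q = ṁ_c·Cp_c·(T_c,out − T_c,in)
ṁ_c = 5009.6 / [1.76 × (85.7 − 37.7)] = 59.299 kg/s

ṁ_c = 59.3 kg/s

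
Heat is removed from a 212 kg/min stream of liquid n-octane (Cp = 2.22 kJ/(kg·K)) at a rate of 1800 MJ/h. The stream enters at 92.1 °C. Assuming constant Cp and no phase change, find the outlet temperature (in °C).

T_out = 28.4 °C

Q = 1800 MJ/h = 30000 kJ/min
ΔT = Q/(ṁ·Cp) = 30000/(212×2.22) = 63.743 K
T_out = 92.1 − 63.743 = 28.357 °C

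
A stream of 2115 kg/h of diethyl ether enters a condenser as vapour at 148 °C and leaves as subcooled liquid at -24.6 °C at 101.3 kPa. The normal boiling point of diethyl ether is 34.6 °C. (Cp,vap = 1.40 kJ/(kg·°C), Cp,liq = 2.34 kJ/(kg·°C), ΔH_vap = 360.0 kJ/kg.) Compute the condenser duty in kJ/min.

vapour 148→34.6 °C: -158.76 kJ/kg
condensation at 34.6 °C: -360 kJ/kg
liquid 34.6→-24.6 °C: -138.53 kJ/kg
Δh = -158.76 + -360 + -138.53 = -657.29 kJ/kg
Q = ṁ·Δh = 2115 kg/h × -657.29 kJ/kg = -1.3902e+06 kJ/h
|Q| = 386.16 kW = 23169 kJ/min

Q_c = 23200 kJ/min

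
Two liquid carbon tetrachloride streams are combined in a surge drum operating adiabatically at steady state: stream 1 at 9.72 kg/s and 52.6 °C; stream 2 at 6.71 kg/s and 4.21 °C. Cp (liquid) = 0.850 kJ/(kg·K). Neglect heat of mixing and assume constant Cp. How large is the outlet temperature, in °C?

T_out = 32.8 °C

Adiabatic, steady state ⇒ Σ ṁᵢCp,ᵢ(T_out − Tᵢ) = 0
T_out = Σ ṁᵢCp,ᵢTᵢ / Σ ṁᵢCp,ᵢ
      = 458.59 / 13.966 = 32.838 °C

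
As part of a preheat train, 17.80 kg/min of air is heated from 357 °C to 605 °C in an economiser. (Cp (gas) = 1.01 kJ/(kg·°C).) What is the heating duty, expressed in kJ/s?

Q = ṁ·Cp·ΔT = 17.80 × 1.01 × (605 − 357) = 4458.5 kJ/min
Converting: 4458.5 / 60 s = 74.309 kW

Q = 74.3 kJ/s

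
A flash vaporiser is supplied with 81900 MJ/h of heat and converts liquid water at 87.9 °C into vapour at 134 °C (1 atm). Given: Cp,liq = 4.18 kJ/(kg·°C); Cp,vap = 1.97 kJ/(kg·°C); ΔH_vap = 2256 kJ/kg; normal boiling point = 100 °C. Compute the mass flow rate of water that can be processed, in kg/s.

ṁ = 9.58 kg/s

Δh = 4.18×(100−87.9) + 2256 + 1.97×(134−100) = 2373.6 kJ/kg
Q = 81900 MJ/h = 22750 kJ/s = 22750 kJ/s
ṁ = Q/Δh = 22750 / 2373.6 = 9.5848 kg/s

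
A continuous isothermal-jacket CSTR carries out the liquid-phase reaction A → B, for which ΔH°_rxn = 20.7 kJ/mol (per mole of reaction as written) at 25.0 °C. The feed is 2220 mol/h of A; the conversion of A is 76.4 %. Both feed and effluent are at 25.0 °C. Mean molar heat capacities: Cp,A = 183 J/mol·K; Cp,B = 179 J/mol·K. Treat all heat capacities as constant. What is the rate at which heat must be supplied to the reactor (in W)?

Extent of reaction ξ = 0.764 × 2220 = 1696.1 mol/h
Reaction term: ξ·ΔH°_rxn = 1696.1 × 20.7 = 35109 kJ/h
Q = ΔH = 35109 kJ/h = 9.7525 kW
Heat supplied = 9752.5 W

Q_in = 9750 W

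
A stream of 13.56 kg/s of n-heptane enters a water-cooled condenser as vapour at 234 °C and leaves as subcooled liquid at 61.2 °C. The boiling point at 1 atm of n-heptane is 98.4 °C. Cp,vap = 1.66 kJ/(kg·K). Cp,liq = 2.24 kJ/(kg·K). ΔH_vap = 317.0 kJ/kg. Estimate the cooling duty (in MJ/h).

Q_c = 30500 MJ/h

vapour 234→98.4 °C: -225.1 kJ/kg
condensation at 98.4 °C: -317 kJ/kg
liquid 98.4→61.2 °C: -83.328 kJ/kg
Δh = -225.1 + -317 + -83.328 = -625.42 kJ/kg
Q = ṁ·Δh = 13.56 kg/s × -625.42 kJ/kg = -8480.7 kJ/s
|Q| = 8480.7 kW = 30531 MJ/h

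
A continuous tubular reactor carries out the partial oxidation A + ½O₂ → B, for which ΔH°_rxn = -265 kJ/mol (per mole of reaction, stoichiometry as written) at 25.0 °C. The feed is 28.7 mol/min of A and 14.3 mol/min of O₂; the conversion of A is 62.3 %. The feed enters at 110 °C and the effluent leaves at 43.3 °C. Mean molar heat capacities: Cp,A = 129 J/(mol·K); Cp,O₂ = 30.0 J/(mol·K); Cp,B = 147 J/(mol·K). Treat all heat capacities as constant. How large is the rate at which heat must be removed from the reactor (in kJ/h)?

Extent of reaction ξ = 0.623 × 28.7 = 17.88 mol/min
Reaction term: ξ·ΔH°_rxn = 17.88 × -265 = -4738.2 kJ/min
Sensible, feed 110→25 °C: -351.16 kJ/min
Outlet flows (mol/min): A 10.82, O₂ 5.36, B 17.88
Sensible, products 25→43.3 °C: 76.584 kJ/min
Q = ΔH = -5012.8 kJ/min = -83.547 kW
Heat removed = 300770 kJ/h

Q_out = 301000 kJ/h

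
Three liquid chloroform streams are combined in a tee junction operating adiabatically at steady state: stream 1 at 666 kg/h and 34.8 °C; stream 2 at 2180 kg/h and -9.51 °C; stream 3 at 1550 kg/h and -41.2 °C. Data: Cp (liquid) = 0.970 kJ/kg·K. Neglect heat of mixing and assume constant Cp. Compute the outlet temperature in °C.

Energy balance with Q = 0: Σ ṁᵢCp,ᵢ(T_out − Tᵢ) = 0
T_out = Σ ṁᵢCp,ᵢTᵢ / Σ ṁᵢCp,ᵢ
      = -59573 / 4264.1 = -13.971 °C

T_out = -14.0 °C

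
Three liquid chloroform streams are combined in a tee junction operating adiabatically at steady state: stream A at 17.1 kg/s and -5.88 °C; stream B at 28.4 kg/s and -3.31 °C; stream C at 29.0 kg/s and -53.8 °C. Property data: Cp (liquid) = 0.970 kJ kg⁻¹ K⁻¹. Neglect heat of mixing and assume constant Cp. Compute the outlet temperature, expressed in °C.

T_out = -23.6 °C

Energy balance with Q = 0: Σ ṁᵢCp,ᵢ(T_out − Tᵢ) = 0
Σ ṁᵢCp,ᵢTᵢ = 17.1×0.970×-5.88 + 28.4×0.970×-3.31 + 29.0×0.970×-53.8 = -1702.1
Σ ṁᵢCp,ᵢ = 17.1×0.970 + 28.4×0.970 + 29.0×0.970 = 72.265
T_out = -1702.1 / 72.265 = -23.554 °C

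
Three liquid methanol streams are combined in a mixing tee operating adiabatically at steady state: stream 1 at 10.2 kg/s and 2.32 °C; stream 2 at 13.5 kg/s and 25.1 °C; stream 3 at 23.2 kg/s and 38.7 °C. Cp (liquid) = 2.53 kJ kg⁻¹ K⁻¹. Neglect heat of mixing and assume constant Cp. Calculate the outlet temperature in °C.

T_out = 26.9 °C

Adiabatic, steady state ⇒ Σ ṁᵢCp,ᵢ(T_out − Tᵢ) = 0
T_out = Σ ṁᵢCp,ᵢTᵢ / Σ ṁᵢCp,ᵢ
      = 3188.7 / 118.66 = 26.873 °C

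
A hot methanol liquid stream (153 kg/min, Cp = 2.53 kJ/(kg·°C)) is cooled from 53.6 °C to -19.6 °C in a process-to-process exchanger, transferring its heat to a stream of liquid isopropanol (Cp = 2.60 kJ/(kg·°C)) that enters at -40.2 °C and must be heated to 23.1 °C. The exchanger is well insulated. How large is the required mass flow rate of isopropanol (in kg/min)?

ṁ_c = 172 kg/min

Heat released by hot stream: Q = 153 × 2.53 × (53.6 − -19.6) = 28335 kJ/min
Energy balance on cold side (adiabatic exchanger): Q = ṁ_c·Cp_c·(T_c,out − T_c,in)
ṁ_c = 28335 / [2.60 × (23.1 − -40.2)] = 172.17 kg/min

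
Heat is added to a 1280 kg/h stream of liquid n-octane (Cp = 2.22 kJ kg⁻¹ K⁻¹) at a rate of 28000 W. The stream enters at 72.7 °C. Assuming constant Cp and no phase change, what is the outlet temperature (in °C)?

Q = 28000 W = 100800 kJ/h
ΔT = Q/(ṁ·Cp) = 100800/(1280×2.22) = 35.473 K
T_out = 72.7 + 35.473 = 108.17 °C

T_out = 108 °C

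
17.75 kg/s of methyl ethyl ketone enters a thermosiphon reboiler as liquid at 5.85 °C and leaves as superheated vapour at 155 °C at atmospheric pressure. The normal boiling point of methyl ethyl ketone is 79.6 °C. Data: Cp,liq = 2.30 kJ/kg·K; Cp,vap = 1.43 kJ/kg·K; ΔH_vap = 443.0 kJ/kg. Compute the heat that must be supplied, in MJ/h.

liquid 5.85→79.6 °C: 169.62 kJ/kg
vaporisation at 79.6 °C: 443 kJ/kg
vapour 79.6→155 °C: 107.82 kJ/kg
Δh = 169.62 + 443 + 107.82 = 720.45 kJ/kg
Q = ṁ·Δh = 17.75 kg/s × 720.45 kJ/kg = 12788 kJ/s
|Q| = 12788 kW = 46037 MJ/h

Q = 46000 MJ/h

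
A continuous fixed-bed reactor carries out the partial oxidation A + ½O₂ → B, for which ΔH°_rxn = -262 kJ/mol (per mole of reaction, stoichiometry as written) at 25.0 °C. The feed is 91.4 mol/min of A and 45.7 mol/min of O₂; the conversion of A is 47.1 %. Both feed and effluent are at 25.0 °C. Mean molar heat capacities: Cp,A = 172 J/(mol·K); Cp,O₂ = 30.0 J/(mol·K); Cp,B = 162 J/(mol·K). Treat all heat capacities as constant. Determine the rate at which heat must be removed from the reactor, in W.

Q_out = 188000 W

Extent of reaction ξ = 0.471 × 91.4 = 43.049 mol/min
Reaction term: ξ·ΔH°_rxn = 43.049 × -262 = -11279 kJ/min
Q = ΔH = -11279 kJ/min = -187.98 kW
Heat removed = 187980 W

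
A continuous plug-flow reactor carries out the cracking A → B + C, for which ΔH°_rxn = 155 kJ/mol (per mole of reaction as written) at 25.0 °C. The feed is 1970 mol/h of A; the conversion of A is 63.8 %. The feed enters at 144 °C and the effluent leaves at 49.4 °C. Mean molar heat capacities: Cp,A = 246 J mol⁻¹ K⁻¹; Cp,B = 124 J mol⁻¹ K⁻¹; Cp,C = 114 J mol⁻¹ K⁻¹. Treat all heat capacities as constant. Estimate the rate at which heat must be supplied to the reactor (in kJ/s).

Extent of reaction ξ = 0.638 × 1970 = 1256.9 mol/h
Reaction term: ξ·ΔH°_rxn = 1256.9 × 155 = 194810 kJ/h
Sensible, feed 144→25 °C: -57670 kJ/h
Outlet flows (mol/h): A 713.14, B 1256.9, C 1256.9
Sensible, products 25→49.4 °C: 11579 kJ/h
Q = ΔH = 148720 kJ/h = 41.312 kW
Heat supplied = 41.312 kJ/s

Q_in = 41.3 kJ/s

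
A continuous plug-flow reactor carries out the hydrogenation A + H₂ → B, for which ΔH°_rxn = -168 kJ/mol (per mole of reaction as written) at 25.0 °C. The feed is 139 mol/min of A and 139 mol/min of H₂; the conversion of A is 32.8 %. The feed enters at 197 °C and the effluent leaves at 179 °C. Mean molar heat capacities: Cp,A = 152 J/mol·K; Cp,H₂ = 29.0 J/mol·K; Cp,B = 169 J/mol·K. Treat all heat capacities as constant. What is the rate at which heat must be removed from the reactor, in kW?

Extent of reaction ξ = 0.328 × 139 = 45.592 mol/min
Reaction term: ξ·ΔH°_rxn = 45.592 × -168 = -7659.5 kJ/min
Sensible, feed 197→25 °C: -4327.3 kJ/min
Outlet flows (mol/min): A 93.408, H₂ 93.408, B 45.592
Sensible, products 25→179 °C: 3790.2 kJ/min
Q = ΔH = -8196.6 kJ/min = -136.61 kW
Heat removed = 136.61 kW

Q_out = 137 kW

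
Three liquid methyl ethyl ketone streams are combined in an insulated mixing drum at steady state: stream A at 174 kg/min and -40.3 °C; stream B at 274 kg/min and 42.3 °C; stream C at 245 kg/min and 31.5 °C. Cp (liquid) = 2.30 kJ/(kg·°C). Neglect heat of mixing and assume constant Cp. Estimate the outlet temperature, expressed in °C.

Adiabatic, steady state ⇒ Σ ṁᵢCp,ᵢ(T_out − Tᵢ) = 0
Σ ṁᵢCp,ᵢTᵢ = 174×2.30×-40.3 + 274×2.30×42.3 + 245×2.30×31.5 = 28280
Σ ṁᵢCp,ᵢ = 174×2.30 + 274×2.30 + 245×2.30 = 1593.9
T_out = 28280 / 1593.9 = 17.742 °C

T_out = 17.7 °C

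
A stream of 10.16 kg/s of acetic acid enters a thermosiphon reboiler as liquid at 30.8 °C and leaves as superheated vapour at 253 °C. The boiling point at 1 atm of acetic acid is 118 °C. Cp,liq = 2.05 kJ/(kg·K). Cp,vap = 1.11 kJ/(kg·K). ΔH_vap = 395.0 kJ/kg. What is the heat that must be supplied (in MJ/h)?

Q = 26500 MJ/h

liquid 30.8→118 °C: 178.76 kJ/kg
vaporisation at 118 °C: 395 kJ/kg
vapour 118→253 °C: 149.85 kJ/kg
Δh = 178.76 + 395 + 149.85 = 723.61 kJ/kg
Q = ṁ·Δh = 10.16 kg/s × 723.61 kJ/kg = 7351.9 kJ/s
|Q| = 7351.9 kW = 26467 MJ/h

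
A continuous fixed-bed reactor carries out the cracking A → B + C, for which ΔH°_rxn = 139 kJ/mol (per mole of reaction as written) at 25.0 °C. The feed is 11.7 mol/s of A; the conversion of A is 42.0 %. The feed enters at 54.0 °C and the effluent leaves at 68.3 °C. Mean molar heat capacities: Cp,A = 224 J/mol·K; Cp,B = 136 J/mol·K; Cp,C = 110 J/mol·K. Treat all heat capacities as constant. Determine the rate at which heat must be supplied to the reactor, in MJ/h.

Q_in = 2610 MJ/h

Extent of reaction ξ = 0.420 × 11.7 = 4.914 mol/s
Reaction term: ξ·ΔH°_rxn = 4.914 × 139 = 683.05 kJ/s
Sensible, feed 54.0→25 °C: -76.003 kJ/s
Outlet flows (mol/s): A 6.786, B 4.914, C 4.914
Sensible, products 25→68.3 °C: 118.16 kJ/s
Q = ΔH = 725.2 kJ/s = 725.2 kW
Heat supplied = 2610.7 MJ/h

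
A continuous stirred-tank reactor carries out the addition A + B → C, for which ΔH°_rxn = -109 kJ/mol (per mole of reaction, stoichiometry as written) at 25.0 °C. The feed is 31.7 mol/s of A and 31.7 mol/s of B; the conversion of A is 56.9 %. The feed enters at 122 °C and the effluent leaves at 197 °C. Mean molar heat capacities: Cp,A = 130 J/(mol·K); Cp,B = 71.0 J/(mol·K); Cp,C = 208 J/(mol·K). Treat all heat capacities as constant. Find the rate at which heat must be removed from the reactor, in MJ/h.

Extent of reaction ξ = 0.569 × 31.7 = 18.037 mol/s
Reaction term: ξ·ΔH°_rxn = 18.037 × -109 = -1966.1 kJ/s
Sensible, feed 122→25 °C: -618.05 kJ/s
Outlet flows (mol/s): A 13.663, B 13.663, C 18.037
Sensible, products 25→197 °C: 1117.6 kJ/s
Q = ΔH = -1466.5 kJ/s = -1466.5 kW
Heat removed = 5279.3 MJ/h

Q_out = 5280 MJ/h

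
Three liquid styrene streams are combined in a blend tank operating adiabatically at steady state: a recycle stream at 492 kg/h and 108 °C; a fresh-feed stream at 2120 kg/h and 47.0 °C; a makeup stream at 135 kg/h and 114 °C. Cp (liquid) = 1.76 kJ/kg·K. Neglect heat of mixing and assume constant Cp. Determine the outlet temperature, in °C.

T_out = 61.2 °C

Energy balance with Q = 0: Σ ṁᵢCp,ᵢ(T_out − Tᵢ) = 0
Σ ṁᵢCp,ᵢTᵢ = 492×1.76×108 + 2120×1.76×47.0 + 135×1.76×114 = 295970
Σ ṁᵢCp,ᵢ = 492×1.76 + 2120×1.76 + 135×1.76 = 4834.7
T_out = 295970 / 4834.7 = 61.218 °C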